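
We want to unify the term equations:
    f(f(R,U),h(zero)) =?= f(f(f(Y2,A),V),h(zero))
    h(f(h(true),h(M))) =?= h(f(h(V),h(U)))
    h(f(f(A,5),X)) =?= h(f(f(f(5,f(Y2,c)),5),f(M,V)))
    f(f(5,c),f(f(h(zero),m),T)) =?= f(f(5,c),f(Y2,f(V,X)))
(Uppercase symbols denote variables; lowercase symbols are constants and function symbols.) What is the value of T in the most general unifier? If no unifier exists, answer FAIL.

f(true,f(true,true))

Decompose f/2: f(R,U) =?= f(f(Y2,A),V),  h(zero) =?= h(zero).
Decompose f/2: R =?= f(Y2,A),  U =?= V.
Bind R := f(Y2,A); no other remaining equation mentions R.
Bind U := V; substituting into the one remaining equation that mentions U gives: h(f(h(true),h(M))) =?= h(f(h(V),h(V))).
Delete trivial equation h(zero) =?= h(zero).
Decompose h/1: f(h(true),h(M)) =?= f(h(V),h(V)).
Decompose f/2: h(true) =?= h(V),  h(M) =?= h(V).
Decompose h/1: true =?= V.
Bind V := true; substituting into the remaining equations gives: h(M) =?= h(true),  h(f(f(A,5),X)) =?= h(f(f(f(5,f(Y2,c)),5),f(M,true))),  f(f(5,c),f(f(h(zero),m),T)) =?= f(f(5,c),f(Y2,f(true,X))). Substituting into the earlier binding gives U := true.
Decompose h/1: M =?= true.
Bind M := true; substituting into the one remaining equation that mentions M gives: h(f(f(A,5),X)) =?= h(f(f(f(5,f(Y2,c)),5),f(true,true))).
Decompose h/1: f(f(A,5),X) =?= f(f(f(5,f(Y2,c)),5),f(true,true)).
Decompose f/2: f(A,5) =?= f(f(5,f(Y2,c)),5),  X =?= f(true,true).
Decompose f/2: A =?= f(5,f(Y2,c)),  5 =?= 5.
Bind A := f(5,f(Y2,c)); no other remaining equation mentions A. Substituting into the earlier binding gives R := f(Y2,f(5,f(Y2,c))).
Delete trivial equation 5 =?= 5.
Bind X := f(true,true); substituting into the remaining equation gives: f(f(5,c),f(f(h(zero),m),T)) =?= f(f(5,c),f(Y2,f(true,f(true,true)))).
Decompose f/2: f(5,c) =?= f(5,c),  f(f(h(zero),m),T) =?= f(Y2,f(true,f(true,true))).
Delete trivial equation f(5,c) =?= f(5,c).
Decompose f/2: f(h(zero),m) =?= Y2,  T =?= f(true,f(true,true)).
Bind Y2 := f(h(zero),m); no other remaining equation mentions Y2. Substituting into the earlier bindings gives R := f(f(h(zero),m),f(5,f(f(h(zero),m),c))), A := f(5,f(f(h(zero),m),c)).
Bind T := f(true,f(true,true)).
MGU = { R -> f(f(h(zero),m),f(5,f(f(h(zero),m),c))), U -> true, V -> true, M -> true, A -> f(5,f(f(h(zero),m),c)), X -> f(true,true), Y2 -> f(h(zero),m), T -> f(true,f(true,true)) }, so T -> f(true,f(true,true)).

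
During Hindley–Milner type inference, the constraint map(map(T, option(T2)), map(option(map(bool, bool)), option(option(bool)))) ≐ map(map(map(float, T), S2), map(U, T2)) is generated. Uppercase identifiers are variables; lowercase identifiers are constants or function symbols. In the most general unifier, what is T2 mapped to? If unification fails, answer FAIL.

Decompose map/2: map(T, option(T2)) ≐ map(map(float, T), S2),  map(option(map(bool, bool)), option(option(bool))) ≐ map(U, T2).
Decompose map/2: T ≐ map(float, T),  option(T2) ≐ S2.
Occurs check fails: T occurs in map(float, T); the equation T ≐ map(float, T) has no finite solution.

FAIL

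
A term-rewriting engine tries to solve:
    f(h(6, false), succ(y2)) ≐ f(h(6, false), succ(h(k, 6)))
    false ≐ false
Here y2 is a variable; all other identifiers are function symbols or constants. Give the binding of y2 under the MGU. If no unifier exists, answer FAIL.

Decompose f/2: h(6, false) ≐ h(6, false),  succ(y2) ≐ succ(h(k, 6)).
Delete trivial equation h(6, false) ≐ h(6, false).
Decompose succ/1: y2 ≐ h(k, 6).
Bind y2 := h(k, 6); no other remaining equation mentions y2.
Delete trivial equation false ≐ false.
MGU = { y2 -> h(k, 6) }, so y2 -> h(k, 6).

h(k, 6)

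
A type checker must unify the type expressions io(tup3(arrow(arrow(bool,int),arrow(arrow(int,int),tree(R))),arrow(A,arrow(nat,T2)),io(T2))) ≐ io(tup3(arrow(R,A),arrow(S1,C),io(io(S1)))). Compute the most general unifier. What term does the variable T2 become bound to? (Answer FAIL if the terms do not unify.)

Decompose io/1: tup3(arrow(arrow(bool,int),arrow(arrow(int,int),tree(R))),arrow(A,arrow(nat,T2)),io(T2)) ≐ tup3(arrow(R,A),arrow(S1,C),io(io(S1))).
Decompose tup3/3: arrow(arrow(bool,int),arrow(arrow(int,int),tree(R))) ≐ arrow(R,A),  arrow(A,arrow(nat,T2)) ≐ arrow(S1,C),  io(T2) ≐ io(io(S1)).
Decompose arrow/2: arrow(bool,int) ≐ R,  arrow(arrow(int,int),tree(R)) ≐ A.
Bind R := arrow(bool,int); substituting into the one remaining equation that mentions R gives: arrow(arrow(int,int),tree(arrow(bool,int))) ≐ A.
Bind A := arrow(arrow(int,int),tree(arrow(bool,int))); substituting into the one remaining equation that mentions A gives: arrow(arrow(arrow(int,int),tree(arrow(bool,int))),arrow(nat,T2)) ≐ arrow(S1,C).
Decompose arrow/2: arrow(arrow(int,int),tree(arrow(bool,int))) ≐ S1,  arrow(nat,T2) ≐ C.
Bind S1 := arrow(arrow(int,int),tree(arrow(bool,int))); substituting into the one remaining equation that mentions S1 gives: io(T2) ≐ io(io(arrow(arrow(int,int),tree(arrow(bool,int))))).
Bind C := arrow(nat,T2); no other remaining equation mentions C.
Decompose io/1: T2 ≐ io(arrow(arrow(int,int),tree(arrow(bool,int)))).
Bind T2 := io(arrow(arrow(int,int),tree(arrow(bool,int)))). Substituting into the earlier binding gives C := arrow(nat,io(arrow(arrow(int,int),tree(arrow(bool,int))))).
MGU = { R ↦ arrow(bool,int), A ↦ arrow(arrow(int,int),tree(arrow(bool,int))), S1 ↦ arrow(arrow(int,int),tree(arrow(bool,int))), C ↦ arrow(nat,io(arrow(arrow(int,int),tree(arrow(bool,int))))), T2 ↦ io(arrow(arrow(int,int),tree(arrow(bool,int)))) }, so T2 ↦ io(arrow(arrow(int,int),tree(arrow(bool,int)))).

io(arrow(arrow(int,int),tree(arrow(bool,int))))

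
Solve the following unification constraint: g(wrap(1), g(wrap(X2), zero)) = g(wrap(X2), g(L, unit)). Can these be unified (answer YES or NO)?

Decompose g/2: wrap(1) = wrap(X2),  g(wrap(X2), zero) = g(L, unit).
Decompose wrap/1: 1 = X2.
Bind X2 := 1; substituting into the remaining equation gives: g(wrap(1), zero) = g(L, unit).
Decompose g/2: wrap(1) = L,  zero = unit.
Bind L := wrap(1); no other remaining equation mentions L.
Clash: constants zero and unit differ; no unifier exists.

NO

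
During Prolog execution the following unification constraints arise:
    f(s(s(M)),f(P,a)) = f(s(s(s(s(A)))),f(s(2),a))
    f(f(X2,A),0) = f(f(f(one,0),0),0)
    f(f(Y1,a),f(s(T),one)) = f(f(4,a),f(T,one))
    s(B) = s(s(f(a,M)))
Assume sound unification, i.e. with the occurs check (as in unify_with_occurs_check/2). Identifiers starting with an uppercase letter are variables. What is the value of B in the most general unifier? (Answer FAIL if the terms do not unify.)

Decompose f/2: s(s(M)) = s(s(s(s(A)))),  f(P,a) = f(s(2),a).
Decompose s/1: s(M) = s(s(s(A))).
Decompose s/1: M = s(s(A)).
Bind M := s(s(A)); substituting into the one remaining equation that mentions M gives: s(B) = s(s(f(a,s(s(A))))).
Decompose f/2: P = s(2),  a = a.
Bind P := s(2); no other remaining equation mentions P.
Delete trivial equation a = a.
Decompose f/2: f(X2,A) = f(f(one,0),0),  0 = 0.
Decompose f/2: X2 = f(one,0),  A = 0.
Bind X2 := f(one,0); no other remaining equation mentions X2.
Bind A := 0; substituting into the one remaining equation that mentions A gives: s(B) = s(s(f(a,s(s(0))))). Substituting into the earlier binding gives M := s(s(0)).
Delete trivial equation 0 = 0.
Decompose f/2: f(Y1,a) = f(4,a),  f(s(T),one) = f(T,one).
Decompose f/2: Y1 = 4,  a = a.
Bind Y1 := 4; no other remaining equation mentions Y1.
Delete trivial equation a = a.
Decompose f/2: s(T) = T,  one = one.
Occurs check fails: T occurs in s(T); the equation T = s(T) has no finite solution.

FAIL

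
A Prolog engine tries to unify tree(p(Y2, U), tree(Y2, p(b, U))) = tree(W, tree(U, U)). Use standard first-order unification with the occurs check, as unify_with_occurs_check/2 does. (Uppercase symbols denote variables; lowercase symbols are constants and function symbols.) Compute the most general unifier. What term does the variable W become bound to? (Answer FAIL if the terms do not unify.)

FAIL

Decompose tree/2: p(Y2, U) = W,  tree(Y2, p(b, U)) = tree(U, U).
Bind W := p(Y2, U); no other remaining equation mentions W.
Decompose tree/2: Y2 = U,  p(b, U) = U.
Bind Y2 := U; no other remaining equation mentions Y2. Substituting into the earlier binding gives W := p(U, U).
Occurs check fails: U occurs in p(b, U); the equation U = p(b, U) has no finite solution.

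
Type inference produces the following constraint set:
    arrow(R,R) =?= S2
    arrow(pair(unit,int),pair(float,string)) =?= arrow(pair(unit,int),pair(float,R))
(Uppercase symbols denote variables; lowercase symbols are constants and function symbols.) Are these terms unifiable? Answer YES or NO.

Bind S2 := arrow(R,R); no other remaining equation mentions S2.
Decompose arrow/2: pair(unit,int) =?= pair(unit,int),  pair(float,string) =?= pair(float,R).
Delete trivial equation pair(unit,int) =?= pair(unit,int).
Decompose pair/2: float =?= float,  string =?= R.
Delete trivial equation float =?= float.
Bind R := string. Substituting into the earlier binding gives S2 := arrow(string,string).
No equations remain and no clash or occurs-check failure arose, so a unifier exists.

YES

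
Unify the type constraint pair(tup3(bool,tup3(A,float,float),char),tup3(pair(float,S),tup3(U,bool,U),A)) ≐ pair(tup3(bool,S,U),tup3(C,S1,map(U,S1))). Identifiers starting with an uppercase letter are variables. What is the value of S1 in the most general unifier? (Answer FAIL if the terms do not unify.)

tup3(char,bool,char)

Decompose pair/2: tup3(bool,tup3(A,float,float),char) ≐ tup3(bool,S,U),  tup3(pair(float,S),tup3(U,bool,U),A) ≐ tup3(C,S1,map(U,S1)).
Decompose tup3/3: bool ≐ bool,  tup3(A,float,float) ≐ S,  char ≐ U.
Delete trivial equation bool ≐ bool.
Bind S := tup3(A,float,float); substituting into the one remaining equation that mentions S gives: tup3(pair(float,tup3(A,float,float)),tup3(U,bool,U),A) ≐ tup3(C,S1,map(U,S1)).
Bind U := char; substituting into the remaining equation gives: tup3(pair(float,tup3(A,float,float)),tup3(char,bool,char),A) ≐ tup3(C,S1,map(char,S1)).
Decompose tup3/3: pair(float,tup3(A,float,float)) ≐ C,  tup3(char,bool,char) ≐ S1,  A ≐ map(char,S1).
Bind C := pair(float,tup3(A,float,float)); no other remaining equation mentions C.
Bind S1 := tup3(char,bool,char); substituting into the remaining equation gives: A ≐ map(char,tup3(char,bool,char)).
Bind A := map(char,tup3(char,bool,char)). Substituting into the earlier bindings gives S := tup3(map(char,tup3(char,bool,char)),float,float), C := pair(float,tup3(map(char,tup3(char,bool,char)),float,float)).
MGU = { S := tup3(map(char,tup3(char,bool,char)),float,float), U := char, C := pair(float,tup3(map(char,tup3(char,bool,char)),float,float)), S1 := tup3(char,bool,char), A := map(char,tup3(char,bool,char)) }, so S1 := tup3(char,bool,char).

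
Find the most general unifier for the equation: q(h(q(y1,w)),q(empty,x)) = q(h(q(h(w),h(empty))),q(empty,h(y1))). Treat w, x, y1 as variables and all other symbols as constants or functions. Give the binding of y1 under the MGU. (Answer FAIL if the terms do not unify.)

h(h(empty))

Decompose q/2: h(q(y1,w)) = h(q(h(w),h(empty))),  q(empty,x) = q(empty,h(y1)).
Decompose h/1: q(y1,w) = q(h(w),h(empty)).
Decompose q/2: y1 = h(w),  w = h(empty).
Bind y1 := h(w); substituting into the one remaining equation that mentions y1 gives: q(empty,x) = q(empty,h(h(w))).
Bind w := h(empty); substituting into the remaining equation gives: q(empty,x) = q(empty,h(h(h(empty)))). Substituting into the earlier binding gives y1 := h(h(empty)).
Decompose q/2: empty = empty,  x = h(h(h(empty))).
Delete trivial equation empty = empty.
Bind x := h(h(h(empty))).
MGU = { y1 -> h(h(empty)), w -> h(empty), x -> h(h(h(empty))) }, so y1 -> h(h(empty)).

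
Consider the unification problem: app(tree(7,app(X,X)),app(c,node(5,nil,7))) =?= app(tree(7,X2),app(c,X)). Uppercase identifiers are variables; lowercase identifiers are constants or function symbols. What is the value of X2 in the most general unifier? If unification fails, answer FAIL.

app(node(5,nil,7),node(5,nil,7))

Decompose app/2: tree(7,app(X,X)) =?= tree(7,X2),  app(c,node(5,nil,7)) =?= app(c,X).
Decompose tree/2: 7 =?= 7,  app(X,X) =?= X2.
Delete trivial equation 7 =?= 7.
Bind X2 := app(X,X); no other remaining equation mentions X2.
Decompose app/2: c =?= c,  node(5,nil,7) =?= X.
Delete trivial equation c =?= c.
Bind X := node(5,nil,7). Substituting into the earlier binding gives X2 := app(node(5,nil,7),node(5,nil,7)).
MGU = { X2 -> app(node(5,nil,7),node(5,nil,7)), X -> node(5,nil,7) }, so X2 -> app(node(5,nil,7),node(5,nil,7)).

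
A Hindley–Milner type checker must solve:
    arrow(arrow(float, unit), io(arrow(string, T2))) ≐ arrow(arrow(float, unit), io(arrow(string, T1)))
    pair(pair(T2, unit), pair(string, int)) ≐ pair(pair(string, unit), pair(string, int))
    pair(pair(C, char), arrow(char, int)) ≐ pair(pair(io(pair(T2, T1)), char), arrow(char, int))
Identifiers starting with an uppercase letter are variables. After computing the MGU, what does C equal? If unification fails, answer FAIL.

Decompose arrow/2: arrow(float, unit) ≐ arrow(float, unit),  io(arrow(string, T2)) ≐ io(arrow(string, T1)).
Delete trivial equation arrow(float, unit) ≐ arrow(float, unit).
Decompose io/1: arrow(string, T2) ≐ arrow(string, T1).
Decompose arrow/2: string ≐ string,  T2 ≐ T1.
Delete trivial equation string ≐ string.
Bind T2 := T1; substituting into the remaining equations gives: pair(pair(T1, unit), pair(string, int)) ≐ pair(pair(string, unit), pair(string, int)),  pair(pair(C, char), arrow(char, int)) ≐ pair(pair(io(pair(T1, T1)), char), arrow(char, int)).
Decompose pair/2: pair(T1, unit) ≐ pair(string, unit),  pair(string, int) ≐ pair(string, int).
Decompose pair/2: T1 ≐ string,  unit ≐ unit.
Bind T1 := string; substituting into the one remaining equation that mentions T1 gives: pair(pair(C, char), arrow(char, int)) ≐ pair(pair(io(pair(string, string)), char), arrow(char, int)). Substituting into the earlier binding gives T2 := string.
Delete trivial equation unit ≐ unit.
Delete trivial equation pair(string, int) ≐ pair(string, int).
Decompose pair/2: pair(C, char) ≐ pair(io(pair(string, string)), char),  arrow(char, int) ≐ arrow(char, int).
Decompose pair/2: C ≐ io(pair(string, string)),  char ≐ char.
Bind C := io(pair(string, string)); no other remaining equation mentions C.
Delete trivial equation char ≐ char.
Delete trivial equation arrow(char, int) ≐ arrow(char, int).
MGU = { T2 -> string, T1 -> string, C -> io(pair(string, string)) }, so C -> io(pair(string, string)).

io(pair(string, string))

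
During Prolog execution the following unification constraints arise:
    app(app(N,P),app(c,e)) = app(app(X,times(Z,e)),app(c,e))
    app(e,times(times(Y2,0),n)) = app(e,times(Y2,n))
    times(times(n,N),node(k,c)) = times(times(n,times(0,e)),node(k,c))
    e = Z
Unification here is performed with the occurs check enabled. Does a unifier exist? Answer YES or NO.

Decompose app/2: app(N,P) = app(X,times(Z,e)),  app(c,e) = app(c,e).
Decompose app/2: N = X,  P = times(Z,e).
Bind N := X; substituting into the one remaining equation that mentions N gives: times(times(n,X),node(k,c)) = times(times(n,times(0,e)),node(k,c)).
Bind P := times(Z,e); no other remaining equation mentions P.
Delete trivial equation app(c,e) = app(c,e).
Decompose app/2: e = e,  times(times(Y2,0),n) = times(Y2,n).
Delete trivial equation e = e.
Decompose times/2: times(Y2,0) = Y2,  n = n.
Occurs check fails: Y2 occurs in times(Y2,0); the equation Y2 = times(Y2,0) has no finite solution.

NO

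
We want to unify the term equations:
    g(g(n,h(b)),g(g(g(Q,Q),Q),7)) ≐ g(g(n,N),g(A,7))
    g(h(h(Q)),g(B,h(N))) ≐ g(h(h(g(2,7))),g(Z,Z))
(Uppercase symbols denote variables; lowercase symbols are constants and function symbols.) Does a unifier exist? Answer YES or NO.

Decompose g/2: g(n,h(b)) ≐ g(n,N),  g(g(g(Q,Q),Q),7) ≐ g(A,7).
Decompose g/2: n ≐ n,  h(b) ≐ N.
Delete trivial equation n ≐ n.
Bind N := h(b); substituting into the one remaining equation that mentions N gives: g(h(h(Q)),g(B,h(h(b)))) ≐ g(h(h(g(2,7))),g(Z,Z)).
Decompose g/2: g(g(Q,Q),Q) ≐ A,  7 ≐ 7.
Bind A := g(g(Q,Q),Q); no other remaining equation mentions A.
Delete trivial equation 7 ≐ 7.
Decompose g/2: h(h(Q)) ≐ h(h(g(2,7))),  g(B,h(h(b))) ≐ g(Z,Z).
Decompose h/1: h(Q) ≐ h(g(2,7)).
Decompose h/1: Q ≐ g(2,7).
Bind Q := g(2,7); no other remaining equation mentions Q. Substituting into the earlier binding gives A := g(g(g(2,7),g(2,7)),g(2,7)).
Decompose g/2: B ≐ Z,  h(h(b)) ≐ Z.
Bind B := Z; no other remaining equation mentions B.
Bind Z := h(h(b)). Substituting into the earlier binding gives B := h(h(b)).
No equations remain and no clash or occurs-check failure arose, so a unifier exists.

YES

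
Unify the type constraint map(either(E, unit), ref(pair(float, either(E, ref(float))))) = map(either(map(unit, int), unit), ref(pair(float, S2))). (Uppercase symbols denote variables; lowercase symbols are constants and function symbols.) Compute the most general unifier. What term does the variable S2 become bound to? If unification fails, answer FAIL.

either(map(unit, int), ref(float))

Decompose map/2: either(E, unit) = either(map(unit, int), unit),  ref(pair(float, either(E, ref(float)))) = ref(pair(float, S2)).
Decompose either/2: E = map(unit, int),  unit = unit.
Bind E := map(unit, int); substituting into the one remaining equation that mentions E gives: ref(pair(float, either(map(unit, int), ref(float)))) = ref(pair(float, S2)).
Delete trivial equation unit = unit.
Decompose ref/1: pair(float, either(map(unit, int), ref(float))) = pair(float, S2).
Decompose pair/2: float = float,  either(map(unit, int), ref(float)) = S2.
Delete trivial equation float = float.
Bind S2 := either(map(unit, int), ref(float)).
MGU = { E ↦ map(unit, int), S2 ↦ either(map(unit, int), ref(float)) }, so S2 ↦ either(map(unit, int), ref(float)).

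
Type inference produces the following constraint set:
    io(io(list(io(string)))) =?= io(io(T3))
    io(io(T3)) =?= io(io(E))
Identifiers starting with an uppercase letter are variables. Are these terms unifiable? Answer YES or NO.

Decompose io/1: io(list(io(string))) =?= io(T3).
Decompose io/1: list(io(string)) =?= T3.
Bind T3 := list(io(string)); substituting into the remaining equation gives: io(io(list(io(string)))) =?= io(io(E)).
Decompose io/1: io(list(io(string))) =?= io(E).
Decompose io/1: list(io(string)) =?= E.
Bind E := list(io(string)).
No equations remain and no clash or occurs-check failure arose, so a unifier exists.

YES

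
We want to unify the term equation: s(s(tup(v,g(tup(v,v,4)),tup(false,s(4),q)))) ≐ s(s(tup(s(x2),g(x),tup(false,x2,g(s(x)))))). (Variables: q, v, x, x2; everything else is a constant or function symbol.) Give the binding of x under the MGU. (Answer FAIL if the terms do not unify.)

Decompose s/1: s(tup(v,g(tup(v,v,4)),tup(false,s(4),q))) ≐ s(tup(s(x2),g(x),tup(false,x2,g(s(x))))).
Decompose s/1: tup(v,g(tup(v,v,4)),tup(false,s(4),q)) ≐ tup(s(x2),g(x),tup(false,x2,g(s(x)))).
Decompose tup/3: v ≐ s(x2),  g(tup(v,v,4)) ≐ g(x),  tup(false,s(4),q) ≐ tup(false,x2,g(s(x))).
Bind v := s(x2); substituting into the one remaining equation that mentions v gives: g(tup(s(x2),s(x2),4)) ≐ g(x).
Decompose g/1: tup(s(x2),s(x2),4) ≐ x.
Bind x := tup(s(x2),s(x2),4); substituting into the remaining equation gives: tup(false,s(4),q) ≐ tup(false,x2,g(s(tup(s(x2),s(x2),4)))).
Decompose tup/3: false ≐ false,  s(4) ≐ x2,  q ≐ g(s(tup(s(x2),s(x2),4))).
Delete trivial equation false ≐ false.
Bind x2 := s(4); substituting into the remaining equation gives: q ≐ g(s(tup(s(s(4)),s(s(4)),4))). Substituting into the earlier bindings gives v := s(s(4)), x := tup(s(s(4)),s(s(4)),4).
Bind q := g(s(tup(s(s(4)),s(s(4)),4))).
MGU = { v := s(s(4)), x := tup(s(s(4)),s(s(4)),4), x2 := s(4), q := g(s(tup(s(s(4)),s(s(4)),4))) }, so x := tup(s(s(4)),s(s(4)),4).

tup(s(s(4)),s(s(4)),4)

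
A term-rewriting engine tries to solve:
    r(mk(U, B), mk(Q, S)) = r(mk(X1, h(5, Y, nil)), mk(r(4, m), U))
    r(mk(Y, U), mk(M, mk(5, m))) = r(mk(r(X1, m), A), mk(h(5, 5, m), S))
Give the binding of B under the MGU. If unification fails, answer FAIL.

h(5, r(mk(5, m), m), nil)

Decompose r/2: mk(U, B) = mk(X1, h(5, Y, nil)),  mk(Q, S) = mk(r(4, m), U).
Decompose mk/2: U = X1,  B = h(5, Y, nil).
Bind U := X1; substituting into the 2 remaining equations that mention U gives: mk(Q, S) = mk(r(4, m), X1),  r(mk(Y, X1), mk(M, mk(5, m))) = r(mk(r(X1, m), A), mk(h(5, 5, m), S)).
Bind B := h(5, Y, nil); no other remaining equation mentions B.
Decompose mk/2: Q = r(4, m),  S = X1.
Bind Q := r(4, m); no other remaining equation mentions Q.
Bind S := X1; substituting into the remaining equation gives: r(mk(Y, X1), mk(M, mk(5, m))) = r(mk(r(X1, m), A), mk(h(5, 5, m), X1)).
Decompose r/2: mk(Y, X1) = mk(r(X1, m), A),  mk(M, mk(5, m)) = mk(h(5, 5, m), X1).
Decompose mk/2: Y = r(X1, m),  X1 = A.
Bind Y := r(X1, m); no other remaining equation mentions Y. Substituting into the earlier binding gives B := h(5, r(X1, m), nil).
Bind X1 := A; substituting into the remaining equation gives: mk(M, mk(5, m)) = mk(h(5, 5, m), A). Substituting into the earlier bindings gives U := A, B := h(5, r(A, m), nil), S := A, Y := r(A, m).
Decompose mk/2: M = h(5, 5, m),  mk(5, m) = A.
Bind M := h(5, 5, m); no other remaining equation mentions M.
Bind A := mk(5, m). Substituting into the earlier bindings gives U := mk(5, m), B := h(5, r(mk(5, m), m), nil), S := mk(5, m), Y := r(mk(5, m), m), X1 := mk(5, m).
MGU = { U ↦ mk(5, m), B ↦ h(5, r(mk(5, m), m), nil), Q ↦ r(4, m), S ↦ mk(5, m), Y ↦ r(mk(5, m), m), X1 ↦ mk(5, m), M ↦ h(5, 5, m), A ↦ mk(5, m) }, so B ↦ h(5, r(mk(5, m), m), nil).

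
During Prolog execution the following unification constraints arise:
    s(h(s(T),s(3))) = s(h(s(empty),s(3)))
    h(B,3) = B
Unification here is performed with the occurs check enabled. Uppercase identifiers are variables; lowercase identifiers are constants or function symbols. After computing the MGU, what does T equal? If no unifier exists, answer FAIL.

FAIL

Decompose s/1: h(s(T),s(3)) = h(s(empty),s(3)).
Decompose h/2: s(T) = s(empty),  s(3) = s(3).
Decompose s/1: T = empty.
Bind T := empty; no other remaining equation mentions T.
Delete trivial equation s(3) = s(3).
Occurs check fails: B occurs in h(B,3); the equation B = h(B,3) has no finite solution.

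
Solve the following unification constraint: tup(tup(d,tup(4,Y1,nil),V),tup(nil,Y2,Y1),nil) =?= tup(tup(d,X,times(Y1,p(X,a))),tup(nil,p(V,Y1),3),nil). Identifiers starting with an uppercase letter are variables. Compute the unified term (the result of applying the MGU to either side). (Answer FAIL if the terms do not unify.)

Decompose tup/3: tup(d,tup(4,Y1,nil),V) =?= tup(d,X,times(Y1,p(X,a))),  tup(nil,Y2,Y1) =?= tup(nil,p(V,Y1),3),  nil =?= nil.
Decompose tup/3: d =?= d,  tup(4,Y1,nil) =?= X,  V =?= times(Y1,p(X,a)).
Delete trivial equation d =?= d.
Bind X := tup(4,Y1,nil); substituting into the one remaining equation that mentions X gives: V =?= times(Y1,p(tup(4,Y1,nil),a)).
Bind V := times(Y1,p(tup(4,Y1,nil),a)); substituting into the one remaining equation that mentions V gives: tup(nil,Y2,Y1) =?= tup(nil,p(times(Y1,p(tup(4,Y1,nil),a)),Y1),3).
Decompose tup/3: nil =?= nil,  Y2 =?= p(times(Y1,p(tup(4,Y1,nil),a)),Y1),  Y1 =?= 3.
Delete trivial equation nil =?= nil.
Bind Y2 := p(times(Y1,p(tup(4,Y1,nil),a)),Y1); no other remaining equation mentions Y2.
Bind Y1 := 3; no other remaining equation mentions Y1. Substituting into the earlier bindings gives X := tup(4,3,nil), V := times(3,p(tup(4,3,nil),a)), Y2 := p(times(3,p(tup(4,3,nil),a)),3).
Delete trivial equation nil =?= nil.
Applying the MGU to either side gives tup(tup(d,tup(4,3,nil),times(3,p(tup(4,3,nil),a))),tup(nil,p(times(3,p(tup(4,3,nil),a)),3),3),nil).

tup(tup(d,tup(4,3,nil),times(3,p(tup(4,3,nil),a))),tup(nil,p(times(3,p(tup(4,3,nil),a)),3),3),nil)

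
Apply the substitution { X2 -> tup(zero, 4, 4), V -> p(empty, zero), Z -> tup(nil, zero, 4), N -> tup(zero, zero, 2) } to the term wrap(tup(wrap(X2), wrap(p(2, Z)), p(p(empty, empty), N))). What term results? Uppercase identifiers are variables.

Replace each occurrence of X2 with tup(zero, 4, 4).
Replace each occurrence of Z with tup(nil, zero, 4).
Replace each occurrence of N with tup(zero, zero, 2).
Result: wrap(tup(wrap(tup(zero, 4, 4)), wrap(p(2, tup(nil, zero, 4))), p(p(empty, empty), tup(zero, zero, 2)))).

wrap(tup(wrap(tup(zero, 4, 4)), wrap(p(2, tup(nil, zero, 4))), p(p(empty, empty), tup(zero, zero, 2))))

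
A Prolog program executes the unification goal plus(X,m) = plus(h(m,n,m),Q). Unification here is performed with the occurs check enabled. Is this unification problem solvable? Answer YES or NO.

Decompose plus/2: X = h(m,n,m),  m = Q.
Bind X := h(m,n,m); no other remaining equation mentions X.
Bind Q := m.
No equations remain and no clash or occurs-check failure arose, so a unifier exists.

YES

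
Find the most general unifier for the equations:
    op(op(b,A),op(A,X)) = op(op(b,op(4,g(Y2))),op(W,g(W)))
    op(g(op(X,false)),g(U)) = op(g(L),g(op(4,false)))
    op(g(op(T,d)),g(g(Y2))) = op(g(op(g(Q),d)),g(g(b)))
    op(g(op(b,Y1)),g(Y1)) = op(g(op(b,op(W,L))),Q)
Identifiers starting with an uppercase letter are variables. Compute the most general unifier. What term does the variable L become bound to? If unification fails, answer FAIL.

op(g(op(4,g(b))),false)

Decompose op/2: op(b,A) = op(b,op(4,g(Y2))),  op(A,X) = op(W,g(W)).
Decompose op/2: b = b,  A = op(4,g(Y2)).
Delete trivial equation b = b.
Bind A := op(4,g(Y2)); substituting into the one remaining equation that mentions A gives: op(op(4,g(Y2)),X) = op(W,g(W)).
Decompose op/2: op(4,g(Y2)) = W,  X = g(W).
Bind W := op(4,g(Y2)); substituting into the 2 remaining equations that mention W gives: X = g(op(4,g(Y2))),  op(g(op(b,Y1)),g(Y1)) = op(g(op(b,op(op(4,g(Y2)),L))),Q).
Bind X := g(op(4,g(Y2))); substituting into the one remaining equation that mentions X gives: op(g(op(g(op(4,g(Y2))),false)),g(U)) = op(g(L),g(op(4,false))).
Decompose op/2: g(op(g(op(4,g(Y2))),false)) = g(L),  g(U) = g(op(4,false)).
Decompose g/1: op(g(op(4,g(Y2))),false) = L.
Bind L := op(g(op(4,g(Y2))),false); substituting into the one remaining equation that mentions L gives: op(g(op(b,Y1)),g(Y1)) = op(g(op(b,op(op(4,g(Y2)),op(g(op(4,g(Y2))),false)))),Q).
Decompose g/1: U = op(4,false).
Bind U := op(4,false); no other remaining equation mentions U.
Decompose op/2: g(op(T,d)) = g(op(g(Q),d)),  g(g(Y2)) = g(g(b)).
Decompose g/1: op(T,d) = op(g(Q),d).
Decompose op/2: T = g(Q),  d = d.
Bind T := g(Q); no other remaining equation mentions T.
Delete trivial equation d = d.
Decompose g/1: g(Y2) = g(b).
Decompose g/1: Y2 = b.
Bind Y2 := b; substituting into the remaining equation gives: op(g(op(b,Y1)),g(Y1)) = op(g(op(b,op(op(4,g(b)),op(g(op(4,g(b))),false)))),Q). Substituting into the earlier bindings gives A := op(4,g(b)), W := op(4,g(b)), X := g(op(4,g(b))), L := op(g(op(4,g(b))),false).
Decompose op/2: g(op(b,Y1)) = g(op(b,op(op(4,g(b)),op(g(op(4,g(b))),false)))),  g(Y1) = Q.
Decompose g/1: op(b,Y1) = op(b,op(op(4,g(b)),op(g(op(4,g(b))),false))).
Decompose op/2: b = b,  Y1 = op(op(4,g(b)),op(g(op(4,g(b))),false)).
Delete trivial equation b = b.
Bind Y1 := op(op(4,g(b)),op(g(op(4,g(b))),false)); substituting into the remaining equation gives: g(op(op(4,g(b)),op(g(op(4,g(b))),false))) = Q.
Bind Q := g(op(op(4,g(b)),op(g(op(4,g(b))),false))). Substituting into the earlier binding gives T := g(g(op(op(4,g(b)),op(g(op(4,g(b))),false)))).
MGU = { A := op(4,g(b)), W := op(4,g(b)), X := g(op(4,g(b))), L := op(g(op(4,g(b))),false), U := op(4,false), T := g(g(op(op(4,g(b)),op(g(op(4,g(b))),false)))), Y2 := b, Y1 := op(op(4,g(b)),op(g(op(4,g(b))),false)), Q := g(op(op(4,g(b)),op(g(op(4,g(b))),false))) }, so L := op(g(op(4,g(b))),false).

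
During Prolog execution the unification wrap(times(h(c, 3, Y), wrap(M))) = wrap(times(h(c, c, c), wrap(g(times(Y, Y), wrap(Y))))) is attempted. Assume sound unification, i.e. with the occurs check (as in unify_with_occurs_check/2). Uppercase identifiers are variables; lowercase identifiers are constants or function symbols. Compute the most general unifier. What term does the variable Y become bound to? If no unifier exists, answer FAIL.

FAIL

Decompose wrap/1: times(h(c, 3, Y), wrap(M)) = times(h(c, c, c), wrap(g(times(Y, Y), wrap(Y)))).
Decompose times/2: h(c, 3, Y) = h(c, c, c),  wrap(M) = wrap(g(times(Y, Y), wrap(Y))).
Decompose h/3: c = c,  3 = c,  Y = c.
Delete trivial equation c = c.
Clash: constants 3 and c differ; no unifier exists.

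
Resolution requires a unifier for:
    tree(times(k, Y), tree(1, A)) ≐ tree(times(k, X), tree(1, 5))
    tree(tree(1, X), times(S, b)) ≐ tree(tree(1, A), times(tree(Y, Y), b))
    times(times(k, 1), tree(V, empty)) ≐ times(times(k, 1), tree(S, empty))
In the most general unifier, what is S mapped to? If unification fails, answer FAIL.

Decompose tree/2: times(k, Y) ≐ times(k, X),  tree(1, A) ≐ tree(1, 5).
Decompose times/2: k ≐ k,  Y ≐ X.
Delete trivial equation k ≐ k.
Bind Y := X; substituting into the one remaining equation that mentions Y gives: tree(tree(1, X), times(S, b)) ≐ tree(tree(1, A), times(tree(X, X), b)).
Decompose tree/2: 1 ≐ 1,  A ≐ 5.
Delete trivial equation 1 ≐ 1.
Bind A := 5; substituting into the one remaining equation that mentions A gives: tree(tree(1, X), times(S, b)) ≐ tree(tree(1, 5), times(tree(X, X), b)).
Decompose tree/2: tree(1, X) ≐ tree(1, 5),  times(S, b) ≐ times(tree(X, X), b).
Decompose tree/2: 1 ≐ 1,  X ≐ 5.
Delete trivial equation 1 ≐ 1.
Bind X := 5; substituting into the one remaining equation that mentions X gives: times(S, b) ≐ times(tree(5, 5), b). Substituting into the earlier binding gives Y := 5.
Decompose times/2: S ≐ tree(5, 5),  b ≐ b.
Bind S := tree(5, 5); substituting into the one remaining equation that mentions S gives: times(times(k, 1), tree(V, empty)) ≐ times(times(k, 1), tree(tree(5, 5), empty)).
Delete trivial equation b ≐ b.
Decompose times/2: times(k, 1) ≐ times(k, 1),  tree(V, empty) ≐ tree(tree(5, 5), empty).
Delete trivial equation times(k, 1) ≐ times(k, 1).
Decompose tree/2: V ≐ tree(5, 5),  empty ≐ empty.
Bind V := tree(5, 5); no other remaining equation mentions V.
Delete trivial equation empty ≐ empty.
MGU = { Y -> 5, A -> 5, X -> 5, S -> tree(5, 5), V -> tree(5, 5) }, so S -> tree(5, 5).

tree(5, 5)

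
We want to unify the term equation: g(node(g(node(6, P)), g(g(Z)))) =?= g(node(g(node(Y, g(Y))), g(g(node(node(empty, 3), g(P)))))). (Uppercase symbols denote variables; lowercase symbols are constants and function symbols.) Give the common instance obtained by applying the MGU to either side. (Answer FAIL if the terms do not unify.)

Decompose g/1: node(g(node(6, P)), g(g(Z))) =?= node(g(node(Y, g(Y))), g(g(node(node(empty, 3), g(P))))).
Decompose node/2: g(node(6, P)) =?= g(node(Y, g(Y))),  g(g(Z)) =?= g(g(node(node(empty, 3), g(P)))).
Decompose g/1: node(6, P) =?= node(Y, g(Y)).
Decompose node/2: 6 =?= Y,  P =?= g(Y).
Bind Y := 6; substituting into the one remaining equation that mentions Y gives: P =?= g(6).
Bind P := g(6); substituting into the remaining equation gives: g(g(Z)) =?= g(g(node(node(empty, 3), g(g(6))))).
Decompose g/1: g(Z) =?= g(node(node(empty, 3), g(g(6)))).
Decompose g/1: Z =?= node(node(empty, 3), g(g(6))).
Bind Z := node(node(empty, 3), g(g(6))).
Applying the MGU to either side gives g(node(g(node(6, g(6))), g(g(node(node(empty, 3), g(g(6))))))).

g(node(g(node(6, g(6))), g(g(node(node(empty, 3), g(g(6)))))))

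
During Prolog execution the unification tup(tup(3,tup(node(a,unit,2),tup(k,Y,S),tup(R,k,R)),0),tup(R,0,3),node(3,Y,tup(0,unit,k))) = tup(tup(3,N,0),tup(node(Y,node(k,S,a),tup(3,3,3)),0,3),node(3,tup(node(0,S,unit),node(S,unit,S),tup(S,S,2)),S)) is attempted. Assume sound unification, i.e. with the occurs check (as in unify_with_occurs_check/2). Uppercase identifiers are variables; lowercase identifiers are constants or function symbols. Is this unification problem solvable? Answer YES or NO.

YES

Decompose tup/3: tup(3,tup(node(a,unit,2),tup(k,Y,S),tup(R,k,R)),0) = tup(3,N,0),  tup(R,0,3) = tup(node(Y,node(k,S,a),tup(3,3,3)),0,3),  node(3,Y,tup(0,unit,k)) = node(3,tup(node(0,S,unit),node(S,unit,S),tup(S,S,2)),S).
Decompose tup/3: 3 = 3,  tup(node(a,unit,2),tup(k,Y,S),tup(R,k,R)) = N,  0 = 0.
Delete trivial equation 3 = 3.
Bind N := tup(node(a,unit,2),tup(k,Y,S),tup(R,k,R)); no other remaining equation mentions N.
Delete trivial equation 0 = 0.
Decompose tup/3: R = node(Y,node(k,S,a),tup(3,3,3)),  0 = 0,  3 = 3.
Bind R := node(Y,node(k,S,a),tup(3,3,3)); no other remaining equation mentions R. Substituting into the earlier binding gives N := tup(node(a,unit,2),tup(k,Y,S),tup(node(Y,node(k,S,a),tup(3,3,3)),k,node(Y,node(k,S,a),tup(3,3,3)))).
Delete trivial equation 0 = 0.
Delete trivial equation 3 = 3.
Decompose node/3: 3 = 3,  Y = tup(node(0,S,unit),node(S,unit,S),tup(S,S,2)),  tup(0,unit,k) = S.
Delete trivial equation 3 = 3.
Bind Y := tup(node(0,S,unit),node(S,unit,S),tup(S,S,2)); no other remaining equation mentions Y. Substituting into the earlier bindings gives N := tup(node(a,unit,2),tup(k,tup(node(0,S,unit),node(S,unit,S),tup(S,S,2)),S),tup(node(tup(node(0,S,unit),node(S,unit,S),tup(S,S,2)),node(k,S,a),tup(3,3,3)),k,node(tup(node(0,S,unit),node(S,unit,S),tup(S,S,2)),node(k,S,a),tup(3,3,3)))), R := node(tup(node(0,S,unit),node(S,unit,S),tup(S,S,2)),node(k,S,a),tup(3,3,3)).
Bind S := tup(0,unit,k). Substituting into the earlier bindings gives N := tup(node(a,unit,2),tup(k,tup(node(0,tup(0,unit,k),unit),node(tup(0,unit,k),unit,tup(0,unit,k)),tup(tup(0,unit,k),tup(0,unit,k),2)),tup(0,unit,k)),tup(node(tup(node(0,tup(0,unit,k),unit),node(tup(0,unit,k),unit,tup(0,unit,k)),tup(tup(0,unit,k),tup(0,unit,k),2)),node(k,tup(0,unit,k),a),tup(3,3,3)),k,node(tup(node(0,tup(0,unit,k),unit),node(tup(0,unit,k),unit,tup(0,unit,k)),tup(tup(0,unit,k),tup(0,unit,k),2)),node(k,tup(0,unit,k),a),tup(3,3,3)))), R := node(tup(node(0,tup(0,unit,k),unit),node(tup(0,unit,k),unit,tup(0,unit,k)),tup(tup(0,unit,k),tup(0,unit,k),2)),node(k,tup(0,unit,k),a),tup(3,3,3)), Y := tup(node(0,tup(0,unit,k),unit),node(tup(0,unit,k),unit,tup(0,unit,k)),tup(tup(0,unit,k),tup(0,unit,k),2)).
No equations remain and no clash or occurs-check failure arose, so a unifier exists.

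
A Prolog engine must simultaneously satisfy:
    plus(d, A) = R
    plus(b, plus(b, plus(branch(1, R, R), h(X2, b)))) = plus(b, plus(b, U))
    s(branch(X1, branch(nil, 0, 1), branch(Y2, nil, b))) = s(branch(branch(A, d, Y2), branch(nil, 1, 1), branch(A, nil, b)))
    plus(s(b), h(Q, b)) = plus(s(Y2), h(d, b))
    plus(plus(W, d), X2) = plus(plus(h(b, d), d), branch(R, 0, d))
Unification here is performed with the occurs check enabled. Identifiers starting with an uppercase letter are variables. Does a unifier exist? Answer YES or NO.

Bind R := plus(d, A); substituting into the 2 remaining equations that mention R gives: plus(b, plus(b, plus(branch(1, plus(d, A), plus(d, A)), h(X2, b)))) = plus(b, plus(b, U)),  plus(plus(W, d), X2) = plus(plus(h(b, d), d), branch(plus(d, A), 0, d)).
Decompose plus/2: b = b,  plus(b, plus(branch(1, plus(d, A), plus(d, A)), h(X2, b))) = plus(b, U).
Delete trivial equation b = b.
Decompose plus/2: b = b,  plus(branch(1, plus(d, A), plus(d, A)), h(X2, b)) = U.
Delete trivial equation b = b.
Bind U := plus(branch(1, plus(d, A), plus(d, A)), h(X2, b)); no other remaining equation mentions U.
Decompose s/1: branch(X1, branch(nil, 0, 1), branch(Y2, nil, b)) = branch(branch(A, d, Y2), branch(nil, 1, 1), branch(A, nil, b)).
Decompose branch/3: X1 = branch(A, d, Y2),  branch(nil, 0, 1) = branch(nil, 1, 1),  branch(Y2, nil, b) = branch(A, nil, b).
Bind X1 := branch(A, d, Y2); no other remaining equation mentions X1.
Decompose branch/3: nil = nil,  0 = 1,  1 = 1.
Delete trivial equation nil = nil.
Clash: constants 0 and 1 differ; no unifier exists.

NO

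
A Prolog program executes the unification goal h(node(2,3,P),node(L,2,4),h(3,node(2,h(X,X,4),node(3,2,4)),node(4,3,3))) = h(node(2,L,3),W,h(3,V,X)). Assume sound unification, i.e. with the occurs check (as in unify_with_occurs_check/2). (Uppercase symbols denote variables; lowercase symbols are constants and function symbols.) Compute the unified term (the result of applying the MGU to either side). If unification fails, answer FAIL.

h(node(2,3,3),node(3,2,4),h(3,node(2,h(node(4,3,3),node(4,3,3),4),node(3,2,4)),node(4,3,3)))

Decompose h/3: node(2,3,P) = node(2,L,3),  node(L,2,4) = W,  h(3,node(2,h(X,X,4),node(3,2,4)),node(4,3,3)) = h(3,V,X).
Decompose node/3: 2 = 2,  3 = L,  P = 3.
Delete trivial equation 2 = 2.
Bind L := 3; substituting into the one remaining equation that mentions L gives: node(3,2,4) = W.
Bind P := 3; no other remaining equation mentions P.
Bind W := node(3,2,4); no other remaining equation mentions W.
Decompose h/3: 3 = 3,  node(2,h(X,X,4),node(3,2,4)) = V,  node(4,3,3) = X.
Delete trivial equation 3 = 3.
Bind V := node(2,h(X,X,4),node(3,2,4)); no other remaining equation mentions V.
Bind X := node(4,3,3). Substituting into the earlier binding gives V := node(2,h(node(4,3,3),node(4,3,3),4),node(3,2,4)).
Applying the MGU to either side gives h(node(2,3,3),node(3,2,4),h(3,node(2,h(node(4,3,3),node(4,3,3),4),node(3,2,4)),node(4,3,3))).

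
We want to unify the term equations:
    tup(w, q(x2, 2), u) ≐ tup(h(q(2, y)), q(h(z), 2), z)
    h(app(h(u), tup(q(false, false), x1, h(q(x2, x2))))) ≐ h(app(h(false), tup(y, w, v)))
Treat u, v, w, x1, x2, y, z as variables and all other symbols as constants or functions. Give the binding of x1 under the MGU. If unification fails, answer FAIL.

h(q(2, q(false, false)))

Decompose tup/3: w ≐ h(q(2, y)),  q(x2, 2) ≐ q(h(z), 2),  u ≐ z.
Bind w := h(q(2, y)); substituting into the one remaining equation that mentions w gives: h(app(h(u), tup(q(false, false), x1, h(q(x2, x2))))) ≐ h(app(h(false), tup(y, h(q(2, y)), v))).
Decompose q/2: x2 ≐ h(z),  2 ≐ 2.
Bind x2 := h(z); substituting into the one remaining equation that mentions x2 gives: h(app(h(u), tup(q(false, false), x1, h(q(h(z), h(z)))))) ≐ h(app(h(false), tup(y, h(q(2, y)), v))).
Delete trivial equation 2 ≐ 2.
Bind u := z; substituting into the remaining equation gives: h(app(h(z), tup(q(false, false), x1, h(q(h(z), h(z)))))) ≐ h(app(h(false), tup(y, h(q(2, y)), v))).
Decompose h/1: app(h(z), tup(q(false, false), x1, h(q(h(z), h(z))))) ≐ app(h(false), tup(y, h(q(2, y)), v)).
Decompose app/2: h(z) ≐ h(false),  tup(q(false, false), x1, h(q(h(z), h(z)))) ≐ tup(y, h(q(2, y)), v).
Decompose h/1: z ≐ false.
Bind z := false; substituting into the remaining equation gives: tup(q(false, false), x1, h(q(h(false), h(false)))) ≐ tup(y, h(q(2, y)), v). Substituting into the earlier bindings gives x2 := h(false), u := false.
Decompose tup/3: q(false, false) ≐ y,  x1 ≐ h(q(2, y)),  h(q(h(false), h(false))) ≐ v.
Bind y := q(false, false); substituting into the one remaining equation that mentions y gives: x1 ≐ h(q(2, q(false, false))). Substituting into the earlier binding gives w := h(q(2, q(false, false))).
Bind x1 := h(q(2, q(false, false))); no other remaining equation mentions x1.
Bind v := h(q(h(false), h(false))).
MGU = { w -> h(q(2, q(false, false))), x2 -> h(false), u -> false, z -> false, y -> q(false, false), x1 -> h(q(2, q(false, false))), v -> h(q(h(false), h(false))) }, so x1 -> h(q(2, q(false, false))).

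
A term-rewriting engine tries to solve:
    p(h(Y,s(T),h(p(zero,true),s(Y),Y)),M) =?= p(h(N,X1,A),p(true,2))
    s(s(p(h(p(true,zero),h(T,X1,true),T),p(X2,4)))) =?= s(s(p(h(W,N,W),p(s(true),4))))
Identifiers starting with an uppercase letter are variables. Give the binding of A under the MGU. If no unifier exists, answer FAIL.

h(p(zero,true),s(h(p(true,zero),s(p(true,zero)),true)),h(p(true,zero),s(p(true,zero)),true))

Decompose p/2: h(Y,s(T),h(p(zero,true),s(Y),Y)) =?= h(N,X1,A),  M =?= p(true,2).
Decompose h/3: Y =?= N,  s(T) =?= X1,  h(p(zero,true),s(Y),Y) =?= A.
Bind Y := N; substituting into the one remaining equation that mentions Y gives: h(p(zero,true),s(N),N) =?= A.
Bind X1 := s(T); substituting into the one remaining equation that mentions X1 gives: s(s(p(h(p(true,zero),h(T,s(T),true),T),p(X2,4)))) =?= s(s(p(h(W,N,W),p(s(true),4)))).
Bind A := h(p(zero,true),s(N),N); no other remaining equation mentions A.
Bind M := p(true,2); no other remaining equation mentions M.
Decompose s/1: s(p(h(p(true,zero),h(T,s(T),true),T),p(X2,4))) =?= s(p(h(W,N,W),p(s(true),4))).
Decompose s/1: p(h(p(true,zero),h(T,s(T),true),T),p(X2,4)) =?= p(h(W,N,W),p(s(true),4)).
Decompose p/2: h(p(true,zero),h(T,s(T),true),T) =?= h(W,N,W),  p(X2,4) =?= p(s(true),4).
Decompose h/3: p(true,zero) =?= W,  h(T,s(T),true) =?= N,  T =?= W.
Bind W := p(true,zero); substituting into the one remaining equation that mentions W gives: T =?= p(true,zero).
Bind N := h(T,s(T),true); no other remaining equation mentions N. Substituting into the earlier bindings gives Y := h(T,s(T),true), A := h(p(zero,true),s(h(T,s(T),true)),h(T,s(T),true)).
Bind T := p(true,zero); no other remaining equation mentions T. Substituting into the earlier bindings gives Y := h(p(true,zero),s(p(true,zero)),true), X1 := s(p(true,zero)), A := h(p(zero,true),s(h(p(true,zero),s(p(true,zero)),true)),h(p(true,zero),s(p(true,zero)),true)), N := h(p(true,zero),s(p(true,zero)),true).
Decompose p/2: X2 =?= s(true),  4 =?= 4.
Bind X2 := s(true); no other remaining equation mentions X2.
Delete trivial equation 4 =?= 4.
MGU = { Y := h(p(true,zero),s(p(true,zero)),true), X1 := s(p(true,zero)), A := h(p(zero,true),s(h(p(true,zero),s(p(true,zero)),true)),h(p(true,zero),s(p(true,zero)),true)), M := p(true,2), W := p(true,zero), N := h(p(true,zero),s(p(true,zero)),true), T := p(true,zero), X2 := s(true) }, so A := h(p(zero,true),s(h(p(true,zero),s(p(true,zero)),true)),h(p(true,zero),s(p(true,zero)),true)).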